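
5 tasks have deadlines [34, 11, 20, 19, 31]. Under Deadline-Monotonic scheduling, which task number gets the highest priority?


Sort tasks by relative deadline (ascending):
  Task 2: deadline = 11
  Task 4: deadline = 19
  Task 3: deadline = 20
  Task 5: deadline = 31
  Task 1: deadline = 34
Priority order (highest first): [2, 4, 3, 5, 1]
Highest priority task = 2

2


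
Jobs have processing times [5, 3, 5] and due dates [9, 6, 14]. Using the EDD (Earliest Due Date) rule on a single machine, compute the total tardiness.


Sort by due date (EDD order): [(3, 6), (5, 9), (5, 14)]
Compute completion times and tardiness:
  Job 1: p=3, d=6, C=3, tardiness=max(0,3-6)=0
  Job 2: p=5, d=9, C=8, tardiness=max(0,8-9)=0
  Job 3: p=5, d=14, C=13, tardiness=max(0,13-14)=0
Total tardiness = 0

0


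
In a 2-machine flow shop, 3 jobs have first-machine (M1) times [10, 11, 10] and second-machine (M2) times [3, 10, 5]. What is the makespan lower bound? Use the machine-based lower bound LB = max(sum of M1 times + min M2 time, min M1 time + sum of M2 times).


LB1 = sum(M1 times) + min(M2 times) = 31 + 3 = 34
LB2 = min(M1 times) + sum(M2 times) = 10 + 18 = 28
Lower bound = max(LB1, LB2) = max(34, 28) = 34

34


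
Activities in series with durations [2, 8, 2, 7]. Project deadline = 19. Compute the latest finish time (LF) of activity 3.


LF(activity 3) = deadline - sum of successor durations
Successors: activities 4 through 4 with durations [7]
Sum of successor durations = 7
LF = 19 - 7 = 12

12


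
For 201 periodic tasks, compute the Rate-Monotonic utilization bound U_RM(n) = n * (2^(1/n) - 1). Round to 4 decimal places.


Compute 2^(1/201) = 1.0034544463
Subtract 1: 1.0034544463 - 1 = 0.0034544463
Multiply by n: 201 * 0.0034544463 = 0.6943437063
Round to 4 dp: 0.6943

0.6943


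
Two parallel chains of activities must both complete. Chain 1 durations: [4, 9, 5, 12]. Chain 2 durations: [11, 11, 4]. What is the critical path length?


Path A total = 4 + 9 + 5 + 12 = 30
Path B total = 11 + 11 + 4 = 26
Critical path = longest path = max(30, 26) = 30

30


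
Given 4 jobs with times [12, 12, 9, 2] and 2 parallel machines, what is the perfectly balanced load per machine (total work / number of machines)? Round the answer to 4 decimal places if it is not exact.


Total processing time = 12 + 12 + 9 + 2 = 35
Number of machines = 2
Ideal balanced load = 35 / 2 = 17.5

17.5


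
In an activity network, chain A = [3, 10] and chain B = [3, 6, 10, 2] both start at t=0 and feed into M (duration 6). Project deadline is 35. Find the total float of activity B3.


Forward pass: ES(B3) = sum of predecessors on chain B = 9
EF = ES + duration = 9 + 10 = 19
Backward pass: LF(M) = deadline = 35; LS(M) = 35 - 6 = 29
LF(B3) = LS(M) - sum(successors on chain B) = 29 - 2 = 27
LS = LF - duration = 27 - 10 = 17
Total float = LS - ES = 17 - 9 = 8

8


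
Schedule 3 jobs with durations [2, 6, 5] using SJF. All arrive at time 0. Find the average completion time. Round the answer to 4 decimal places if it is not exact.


SJF order (ascending): [2, 5, 6]
Completion times:
  Job 1: burst=2, C=2
  Job 2: burst=5, C=7
  Job 3: burst=6, C=13
Average completion = 22/3 = 7.3333

7.3333


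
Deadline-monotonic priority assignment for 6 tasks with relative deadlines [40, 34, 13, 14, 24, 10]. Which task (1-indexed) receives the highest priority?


Sort tasks by relative deadline (ascending):
  Task 6: deadline = 10
  Task 3: deadline = 13
  Task 4: deadline = 14
  Task 5: deadline = 24
  Task 2: deadline = 34
  Task 1: deadline = 40
Priority order (highest first): [6, 3, 4, 5, 2, 1]
Highest priority task = 6

6


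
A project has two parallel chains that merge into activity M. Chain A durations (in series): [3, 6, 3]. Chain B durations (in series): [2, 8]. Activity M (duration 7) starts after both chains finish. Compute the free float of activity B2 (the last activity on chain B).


ES(B2) = sum of predecessors on chain B = 2
EF(B2) = ES + duration = 2 + 8 = 10
Successor of B2 is M. ES(M) = max(sum(A), sum(B)) = max(12, 10) = 12
Free float = ES(successor) - EF(current) = 12 - 10 = 2

2


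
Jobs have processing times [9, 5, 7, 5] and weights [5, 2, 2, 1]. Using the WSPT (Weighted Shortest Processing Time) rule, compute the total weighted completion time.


Compute p/w ratios and sort ascending (WSPT): [(9, 5), (5, 2), (7, 2), (5, 1)]
Compute weighted completion times:
  Job (p=9,w=5): C=9, w*C=5*9=45
  Job (p=5,w=2): C=14, w*C=2*14=28
  Job (p=7,w=2): C=21, w*C=2*21=42
  Job (p=5,w=1): C=26, w*C=1*26=26
Total weighted completion time = 141

141


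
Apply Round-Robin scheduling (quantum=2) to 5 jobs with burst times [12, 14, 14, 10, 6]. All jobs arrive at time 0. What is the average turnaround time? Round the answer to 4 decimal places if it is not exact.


Time quantum = 2
Execution trace:
  J1 runs 2 units, time = 2
  J2 runs 2 units, time = 4
  J3 runs 2 units, time = 6
  J4 runs 2 units, time = 8
  J5 runs 2 units, time = 10
  J1 runs 2 units, time = 12
  J2 runs 2 units, time = 14
  J3 runs 2 units, time = 16
  J4 runs 2 units, time = 18
  J5 runs 2 units, time = 20
  J1 runs 2 units, time = 22
  J2 runs 2 units, time = 24
  J3 runs 2 units, time = 26
  J4 runs 2 units, time = 28
  J5 runs 2 units, time = 30
  J1 runs 2 units, time = 32
  J2 runs 2 units, time = 34
  J3 runs 2 units, time = 36
  J4 runs 2 units, time = 38
  J1 runs 2 units, time = 40
  J2 runs 2 units, time = 42
  J3 runs 2 units, time = 44
  J4 runs 2 units, time = 46
  J1 runs 2 units, time = 48
  J2 runs 2 units, time = 50
  J3 runs 2 units, time = 52
  J2 runs 2 units, time = 54
  J3 runs 2 units, time = 56
Finish times: [48, 54, 56, 46, 30]
Average turnaround = 234/5 = 46.8

46.8


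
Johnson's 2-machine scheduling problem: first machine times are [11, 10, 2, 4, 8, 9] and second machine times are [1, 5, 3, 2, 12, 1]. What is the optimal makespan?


Apply Johnson's rule:
  Group 1 (a <= b): [(3, 2, 3), (5, 8, 12)]
  Group 2 (a > b): [(2, 10, 5), (4, 4, 2), (1, 11, 1), (6, 9, 1)]
Optimal job order: [3, 5, 2, 4, 1, 6]
Schedule:
  Job 3: M1 done at 2, M2 done at 5
  Job 5: M1 done at 10, M2 done at 22
  Job 2: M1 done at 20, M2 done at 27
  Job 4: M1 done at 24, M2 done at 29
  Job 1: M1 done at 35, M2 done at 36
  Job 6: M1 done at 44, M2 done at 45
Makespan = 45

45


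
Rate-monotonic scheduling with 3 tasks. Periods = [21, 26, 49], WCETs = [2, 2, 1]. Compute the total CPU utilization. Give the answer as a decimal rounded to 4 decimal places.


Compute individual utilizations (exact fractions):
  Task 1: C/T = 2/21 (approx. 0.0952)
  Task 2: C/T = 2/26 = 1/13 (approx. 0.0769)
  Task 3: C/T = 1/49 (approx. 0.0204)
Total utilization U = 2/21 + 1/13 + 1/49 = 368/1911
Rounded to 4 decimal places: U = 0.1926
RM (Liu & Layland) bound for 3 tasks = 0.779763; compare with U = 368/1911 (approx. 0.192569)
U <= bound, so schedulable by RM sufficient condition.

0.1926


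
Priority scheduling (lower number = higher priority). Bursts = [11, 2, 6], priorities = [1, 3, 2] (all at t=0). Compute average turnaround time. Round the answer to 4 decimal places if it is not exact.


Sort by priority (ascending = highest first):
Order: [(1, 11), (2, 6), (3, 2)]
Completion times:
  Priority 1, burst=11, C=11
  Priority 2, burst=6, C=17
  Priority 3, burst=2, C=19
Average turnaround = 47/3 = 15.6667

15.6667


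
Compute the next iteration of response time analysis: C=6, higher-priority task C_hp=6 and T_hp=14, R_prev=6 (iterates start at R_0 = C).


R_next = C + ceil(R_prev / T_hp) * C_hp
ceil(6 / 14) = ceil(0.4286) = 1
Interference = 1 * 6 = 6
R_next = 6 + 6 = 12

12


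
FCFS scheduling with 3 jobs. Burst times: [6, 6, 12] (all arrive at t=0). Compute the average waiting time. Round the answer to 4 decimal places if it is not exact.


FCFS order (as given): [6, 6, 12]
Waiting times:
  Job 1: wait = 0
  Job 2: wait = 6
  Job 3: wait = 12
Sum of waiting times = 18
Average waiting time = 18/3 = 6.0

6.0


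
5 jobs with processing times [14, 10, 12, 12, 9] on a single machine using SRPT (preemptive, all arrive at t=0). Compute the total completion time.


Since all jobs arrive at t=0, SRPT equals SPT ordering.
SPT order: [9, 10, 12, 12, 14]
Completion times:
  Job 1: p=9, C=9
  Job 2: p=10, C=19
  Job 3: p=12, C=31
  Job 4: p=12, C=43
  Job 5: p=14, C=57
Total completion time = 9 + 19 + 31 + 43 + 57 = 159

159


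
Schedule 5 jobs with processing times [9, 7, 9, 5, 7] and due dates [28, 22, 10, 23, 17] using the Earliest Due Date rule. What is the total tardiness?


Sort by due date (EDD order): [(9, 10), (7, 17), (7, 22), (5, 23), (9, 28)]
Compute completion times and tardiness:
  Job 1: p=9, d=10, C=9, tardiness=max(0,9-10)=0
  Job 2: p=7, d=17, C=16, tardiness=max(0,16-17)=0
  Job 3: p=7, d=22, C=23, tardiness=max(0,23-22)=1
  Job 4: p=5, d=23, C=28, tardiness=max(0,28-23)=5
  Job 5: p=9, d=28, C=37, tardiness=max(0,37-28)=9
Total tardiness = 15

15


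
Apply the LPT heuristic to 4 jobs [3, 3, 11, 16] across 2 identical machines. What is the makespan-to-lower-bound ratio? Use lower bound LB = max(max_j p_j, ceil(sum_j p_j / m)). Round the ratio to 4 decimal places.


LPT order: [16, 11, 3, 3]
Machine loads after assignment: [16, 17]
LPT makespan = 17
Lower bound = max(max_job, ceil(total/2)) = max(16, 17) = 17
Ratio = 17 / 17 = 1.0

1.0


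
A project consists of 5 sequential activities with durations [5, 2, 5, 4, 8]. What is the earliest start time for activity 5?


Activity 5 starts after activities 1 through 4 complete.
Predecessor durations: [5, 2, 5, 4]
ES = 5 + 2 + 5 + 4 = 16

16


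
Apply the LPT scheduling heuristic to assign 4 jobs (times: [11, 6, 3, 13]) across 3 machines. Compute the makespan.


Sort jobs in decreasing order (LPT): [13, 11, 6, 3]
Assign each job to the least loaded machine:
  Machine 1: jobs [13], load = 13
  Machine 2: jobs [11], load = 11
  Machine 3: jobs [6, 3], load = 9
Makespan = max load = 13

13


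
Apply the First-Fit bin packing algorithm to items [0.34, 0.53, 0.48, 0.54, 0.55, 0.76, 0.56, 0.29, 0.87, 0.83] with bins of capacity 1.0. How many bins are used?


Place items sequentially using First-Fit:
  Item 0.34 -> new Bin 1
  Item 0.53 -> Bin 1 (now 0.87)
  Item 0.48 -> new Bin 2
  Item 0.54 -> new Bin 3
  Item 0.55 -> new Bin 4
  Item 0.76 -> new Bin 5
  Item 0.56 -> new Bin 6
  Item 0.29 -> Bin 2 (now 0.77)
  Item 0.87 -> new Bin 7
  Item 0.83 -> new Bin 8
Total bins used = 8

8


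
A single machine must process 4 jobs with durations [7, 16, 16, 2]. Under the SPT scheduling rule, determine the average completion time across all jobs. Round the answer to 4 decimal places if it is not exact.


Sort jobs by processing time (SPT order): [2, 7, 16, 16]
Compute completion times sequentially:
  Job 1: processing = 2, completes at 2
  Job 2: processing = 7, completes at 9
  Job 3: processing = 16, completes at 25
  Job 4: processing = 16, completes at 41
Sum of completion times = 77
Average completion time = 77/4 = 19.25

19.25


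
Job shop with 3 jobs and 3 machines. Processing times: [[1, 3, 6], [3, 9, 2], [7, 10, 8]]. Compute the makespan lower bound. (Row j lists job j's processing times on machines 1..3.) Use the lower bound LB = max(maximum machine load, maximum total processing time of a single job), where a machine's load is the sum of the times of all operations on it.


Machine loads:
  Machine 1: 1 + 3 + 7 = 11
  Machine 2: 3 + 9 + 10 = 22
  Machine 3: 6 + 2 + 8 = 16
Max machine load = 22
Job totals:
  Job 1: 10
  Job 2: 14
  Job 3: 25
Max job total = 25
Lower bound = max(22, 25) = 25

25


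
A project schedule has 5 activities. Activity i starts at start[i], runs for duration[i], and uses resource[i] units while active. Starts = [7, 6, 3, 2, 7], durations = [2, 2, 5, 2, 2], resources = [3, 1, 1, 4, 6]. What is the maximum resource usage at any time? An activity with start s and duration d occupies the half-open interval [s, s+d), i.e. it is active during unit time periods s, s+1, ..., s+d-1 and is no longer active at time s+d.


Each activity i is active on [start_i, start_i + duration_i).
Compute total resource usage per time slot:
  t=0: active resources = [], total = 0
  t=1: active resources = [], total = 0
  t=2: active resources = [4], total = 4
  t=3: active resources = [1, 4], total = 5
  t=4: active resources = [1], total = 1
  t=5: active resources = [1], total = 1
  t=6: active resources = [1, 1], total = 2
  t=7: active resources = [3, 1, 1, 6], total = 11
  t=8: active resources = [3, 6], total = 9
Peak resource demand = 11

11


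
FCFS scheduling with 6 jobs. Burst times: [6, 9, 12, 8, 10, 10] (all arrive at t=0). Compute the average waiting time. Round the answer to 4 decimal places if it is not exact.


FCFS order (as given): [6, 9, 12, 8, 10, 10]
Waiting times:
  Job 1: wait = 0
  Job 2: wait = 6
  Job 3: wait = 15
  Job 4: wait = 27
  Job 5: wait = 35
  Job 6: wait = 45
Sum of waiting times = 128
Average waiting time = 128/6 = 21.3333

21.3333


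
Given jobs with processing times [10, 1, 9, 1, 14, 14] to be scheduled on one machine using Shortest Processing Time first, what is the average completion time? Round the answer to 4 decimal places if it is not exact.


Sort jobs by processing time (SPT order): [1, 1, 9, 10, 14, 14]
Compute completion times sequentially:
  Job 1: processing = 1, completes at 1
  Job 2: processing = 1, completes at 2
  Job 3: processing = 9, completes at 11
  Job 4: processing = 10, completes at 21
  Job 5: processing = 14, completes at 35
  Job 6: processing = 14, completes at 49
Sum of completion times = 119
Average completion time = 119/6 = 19.8333

19.8333


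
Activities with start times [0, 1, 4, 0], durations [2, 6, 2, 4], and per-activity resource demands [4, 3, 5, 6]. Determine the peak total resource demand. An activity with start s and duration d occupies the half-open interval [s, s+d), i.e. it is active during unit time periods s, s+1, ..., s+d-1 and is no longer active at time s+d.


Each activity i is active on [start_i, start_i + duration_i).
Compute total resource usage per time slot:
  t=0: active resources = [4, 6], total = 10
  t=1: active resources = [4, 3, 6], total = 13
  t=2: active resources = [3, 6], total = 9
  t=3: active resources = [3, 6], total = 9
  t=4: active resources = [3, 5], total = 8
  t=5: active resources = [3, 5], total = 8
  t=6: active resources = [3], total = 3
Peak resource demand = 13

13


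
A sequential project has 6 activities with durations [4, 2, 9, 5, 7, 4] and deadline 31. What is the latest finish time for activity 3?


LF(activity 3) = deadline - sum of successor durations
Successors: activities 4 through 6 with durations [5, 7, 4]
Sum of successor durations = 16
LF = 31 - 16 = 15

15


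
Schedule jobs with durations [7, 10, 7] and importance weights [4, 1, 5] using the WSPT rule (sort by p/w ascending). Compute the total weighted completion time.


Compute p/w ratios and sort ascending (WSPT): [(7, 5), (7, 4), (10, 1)]
Compute weighted completion times:
  Job (p=7,w=5): C=7, w*C=5*7=35
  Job (p=7,w=4): C=14, w*C=4*14=56
  Job (p=10,w=1): C=24, w*C=1*24=24
Total weighted completion time = 115

115


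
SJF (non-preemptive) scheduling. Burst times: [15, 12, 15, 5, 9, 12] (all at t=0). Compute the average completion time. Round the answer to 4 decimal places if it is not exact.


SJF order (ascending): [5, 9, 12, 12, 15, 15]
Completion times:
  Job 1: burst=5, C=5
  Job 2: burst=9, C=14
  Job 3: burst=12, C=26
  Job 4: burst=12, C=38
  Job 5: burst=15, C=53
  Job 6: burst=15, C=68
Average completion = 204/6 = 34.0

34.0


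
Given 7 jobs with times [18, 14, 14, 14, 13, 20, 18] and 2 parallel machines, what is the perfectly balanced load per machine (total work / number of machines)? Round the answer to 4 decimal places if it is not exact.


Total processing time = 18 + 14 + 14 + 14 + 13 + 20 + 18 = 111
Number of machines = 2
Ideal balanced load = 111 / 2 = 55.5

55.5


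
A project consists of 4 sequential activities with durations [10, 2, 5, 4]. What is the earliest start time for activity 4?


Activity 4 starts after activities 1 through 3 complete.
Predecessor durations: [10, 2, 5]
ES = 10 + 2 + 5 = 17

17


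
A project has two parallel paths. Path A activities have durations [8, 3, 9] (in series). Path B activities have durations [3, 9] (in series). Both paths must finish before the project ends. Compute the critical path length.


Path A total = 8 + 3 + 9 = 20
Path B total = 3 + 9 = 12
Critical path = longest path = max(20, 12) = 20

20


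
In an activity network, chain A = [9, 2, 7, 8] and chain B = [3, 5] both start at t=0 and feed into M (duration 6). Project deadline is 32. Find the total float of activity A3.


Forward pass: ES(A3) = sum of predecessors on chain A = 11
EF = ES + duration = 11 + 7 = 18
Backward pass: LF(M) = deadline = 32; LS(M) = 32 - 6 = 26
LF(A3) = LS(M) - sum(successors on chain A) = 26 - 8 = 18
LS = LF - duration = 18 - 7 = 11
Total float = LS - ES = 11 - 11 = 0

0


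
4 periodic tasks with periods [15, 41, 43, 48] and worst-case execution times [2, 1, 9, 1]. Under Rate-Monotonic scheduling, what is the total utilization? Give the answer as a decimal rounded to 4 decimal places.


Compute individual utilizations (exact fractions):
  Task 1: C/T = 2/15 (approx. 0.1333)
  Task 2: C/T = 1/41 (approx. 0.0244)
  Task 3: C/T = 9/43 (approx. 0.2093)
  Task 4: C/T = 1/48 (approx. 0.0208)
Total utilization U = 2/15 + 1/41 + 9/43 + 1/48 = 164111/423120
Rounded to 4 decimal places: U = 0.3879
RM (Liu & Layland) bound for 4 tasks = 0.756828; compare with U = 164111/423120 (approx. 0.387859)
U <= bound, so schedulable by RM sufficient condition.

0.3879


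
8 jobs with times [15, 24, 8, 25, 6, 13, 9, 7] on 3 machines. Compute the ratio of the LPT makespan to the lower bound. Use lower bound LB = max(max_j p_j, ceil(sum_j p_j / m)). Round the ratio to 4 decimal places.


LPT order: [25, 24, 15, 13, 9, 8, 7, 6]
Machine loads after assignment: [39, 33, 35]
LPT makespan = 39
Lower bound = max(max_job, ceil(total/3)) = max(25, 36) = 36
Ratio = 39 / 36 = 1.0833

1.0833


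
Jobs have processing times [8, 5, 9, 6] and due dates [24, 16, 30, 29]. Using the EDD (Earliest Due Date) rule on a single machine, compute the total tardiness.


Sort by due date (EDD order): [(5, 16), (8, 24), (6, 29), (9, 30)]
Compute completion times and tardiness:
  Job 1: p=5, d=16, C=5, tardiness=max(0,5-16)=0
  Job 2: p=8, d=24, C=13, tardiness=max(0,13-24)=0
  Job 3: p=6, d=29, C=19, tardiness=max(0,19-29)=0
  Job 4: p=9, d=30, C=28, tardiness=max(0,28-30)=0
Total tardiness = 0

0


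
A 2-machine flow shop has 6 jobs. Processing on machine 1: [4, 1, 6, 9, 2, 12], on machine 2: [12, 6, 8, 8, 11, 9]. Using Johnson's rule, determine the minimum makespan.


Apply Johnson's rule:
  Group 1 (a <= b): [(2, 1, 6), (5, 2, 11), (1, 4, 12), (3, 6, 8)]
  Group 2 (a > b): [(6, 12, 9), (4, 9, 8)]
Optimal job order: [2, 5, 1, 3, 6, 4]
Schedule:
  Job 2: M1 done at 1, M2 done at 7
  Job 5: M1 done at 3, M2 done at 18
  Job 1: M1 done at 7, M2 done at 30
  Job 3: M1 done at 13, M2 done at 38
  Job 6: M1 done at 25, M2 done at 47
  Job 4: M1 done at 34, M2 done at 55
Makespan = 55

55


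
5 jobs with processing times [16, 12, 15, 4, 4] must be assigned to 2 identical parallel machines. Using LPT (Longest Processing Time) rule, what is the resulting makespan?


Sort jobs in decreasing order (LPT): [16, 15, 12, 4, 4]
Assign each job to the least loaded machine:
  Machine 1: jobs [16, 4, 4], load = 24
  Machine 2: jobs [15, 12], load = 27
Makespan = max load = 27

27


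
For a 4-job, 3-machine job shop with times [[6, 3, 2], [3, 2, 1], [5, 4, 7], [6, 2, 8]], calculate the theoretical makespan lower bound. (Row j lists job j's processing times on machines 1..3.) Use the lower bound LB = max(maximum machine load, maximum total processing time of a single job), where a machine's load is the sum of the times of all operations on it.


Machine loads:
  Machine 1: 6 + 3 + 5 + 6 = 20
  Machine 2: 3 + 2 + 4 + 2 = 11
  Machine 3: 2 + 1 + 7 + 8 = 18
Max machine load = 20
Job totals:
  Job 1: 11
  Job 2: 6
  Job 3: 16
  Job 4: 16
Max job total = 16
Lower bound = max(20, 16) = 20

20


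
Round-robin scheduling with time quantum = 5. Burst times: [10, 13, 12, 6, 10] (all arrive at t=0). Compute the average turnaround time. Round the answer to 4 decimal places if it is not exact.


Time quantum = 5
Execution trace:
  J1 runs 5 units, time = 5
  J2 runs 5 units, time = 10
  J3 runs 5 units, time = 15
  J4 runs 5 units, time = 20
  J5 runs 5 units, time = 25
  J1 runs 5 units, time = 30
  J2 runs 5 units, time = 35
  J3 runs 5 units, time = 40
  J4 runs 1 units, time = 41
  J5 runs 5 units, time = 46
  J2 runs 3 units, time = 49
  J3 runs 2 units, time = 51
Finish times: [30, 49, 51, 41, 46]
Average turnaround = 217/5 = 43.4

43.4


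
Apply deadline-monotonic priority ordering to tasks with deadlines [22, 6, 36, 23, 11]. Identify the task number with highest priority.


Sort tasks by relative deadline (ascending):
  Task 2: deadline = 6
  Task 5: deadline = 11
  Task 1: deadline = 22
  Task 4: deadline = 23
  Task 3: deadline = 36
Priority order (highest first): [2, 5, 1, 4, 3]
Highest priority task = 2

2


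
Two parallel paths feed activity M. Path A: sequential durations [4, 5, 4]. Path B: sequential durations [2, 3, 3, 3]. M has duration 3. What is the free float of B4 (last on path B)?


ES(B4) = sum of predecessors on chain B = 8
EF(B4) = ES + duration = 8 + 3 = 11
Successor of B4 is M. ES(M) = max(sum(A), sum(B)) = max(13, 11) = 13
Free float = ES(successor) - EF(current) = 13 - 11 = 2

2


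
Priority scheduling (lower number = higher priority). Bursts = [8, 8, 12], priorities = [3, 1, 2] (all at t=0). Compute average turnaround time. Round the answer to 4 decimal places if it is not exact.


Sort by priority (ascending = highest first):
Order: [(1, 8), (2, 12), (3, 8)]
Completion times:
  Priority 1, burst=8, C=8
  Priority 2, burst=12, C=20
  Priority 3, burst=8, C=28
Average turnaround = 56/3 = 18.6667

18.6667


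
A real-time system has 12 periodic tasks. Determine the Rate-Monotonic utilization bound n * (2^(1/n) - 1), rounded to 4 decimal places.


Compute 2^(1/12) = 1.0594630944
Subtract 1: 1.0594630944 - 1 = 0.0594630944
Multiply by n: 12 * 0.0594630944 = 0.7135571328
Round to 4 dp: 0.7136

0.7136


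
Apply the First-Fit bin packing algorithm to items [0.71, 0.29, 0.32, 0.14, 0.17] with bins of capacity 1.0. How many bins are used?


Place items sequentially using First-Fit:
  Item 0.71 -> new Bin 1
  Item 0.29 -> Bin 1 (now 1.0)
  Item 0.32 -> new Bin 2
  Item 0.14 -> Bin 2 (now 0.46)
  Item 0.17 -> Bin 2 (now 0.63)
Total bins used = 2

2


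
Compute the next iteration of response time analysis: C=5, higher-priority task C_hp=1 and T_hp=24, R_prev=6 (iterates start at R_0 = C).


R_next = C + ceil(R_prev / T_hp) * C_hp
ceil(6 / 24) = ceil(0.25) = 1
Interference = 1 * 1 = 1
R_next = 5 + 1 = 6
R_next = R_prev, so the iteration has converged (response time = 6).

6


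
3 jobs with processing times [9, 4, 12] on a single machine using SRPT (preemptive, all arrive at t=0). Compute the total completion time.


Since all jobs arrive at t=0, SRPT equals SPT ordering.
SPT order: [4, 9, 12]
Completion times:
  Job 1: p=4, C=4
  Job 2: p=9, C=13
  Job 3: p=12, C=25
Total completion time = 4 + 13 + 25 = 42

42


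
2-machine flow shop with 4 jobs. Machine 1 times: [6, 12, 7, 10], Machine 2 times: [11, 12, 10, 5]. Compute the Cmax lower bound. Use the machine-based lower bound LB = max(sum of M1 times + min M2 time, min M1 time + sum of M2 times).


LB1 = sum(M1 times) + min(M2 times) = 35 + 5 = 40
LB2 = min(M1 times) + sum(M2 times) = 6 + 38 = 44
Lower bound = max(LB1, LB2) = max(40, 44) = 44

44


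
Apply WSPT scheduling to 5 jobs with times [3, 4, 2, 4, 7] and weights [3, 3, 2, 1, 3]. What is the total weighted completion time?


Compute p/w ratios and sort ascending (WSPT): [(3, 3), (2, 2), (4, 3), (7, 3), (4, 1)]
Compute weighted completion times:
  Job (p=3,w=3): C=3, w*C=3*3=9
  Job (p=2,w=2): C=5, w*C=2*5=10
  Job (p=4,w=3): C=9, w*C=3*9=27
  Job (p=7,w=3): C=16, w*C=3*16=48
  Job (p=4,w=1): C=20, w*C=1*20=20
Total weighted completion time = 114

114


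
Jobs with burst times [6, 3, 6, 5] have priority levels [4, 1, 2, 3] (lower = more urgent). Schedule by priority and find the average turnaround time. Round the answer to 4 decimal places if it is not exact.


Sort by priority (ascending = highest first):
Order: [(1, 3), (2, 6), (3, 5), (4, 6)]
Completion times:
  Priority 1, burst=3, C=3
  Priority 2, burst=6, C=9
  Priority 3, burst=5, C=14
  Priority 4, burst=6, C=20
Average turnaround = 46/4 = 11.5

11.5


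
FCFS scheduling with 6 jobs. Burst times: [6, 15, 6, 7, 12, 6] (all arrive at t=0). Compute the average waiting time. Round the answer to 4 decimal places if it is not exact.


FCFS order (as given): [6, 15, 6, 7, 12, 6]
Waiting times:
  Job 1: wait = 0
  Job 2: wait = 6
  Job 3: wait = 21
  Job 4: wait = 27
  Job 5: wait = 34
  Job 6: wait = 46
Sum of waiting times = 134
Average waiting time = 134/6 = 22.3333

22.3333


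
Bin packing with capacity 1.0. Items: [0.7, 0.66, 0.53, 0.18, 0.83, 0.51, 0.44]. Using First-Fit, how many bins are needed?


Place items sequentially using First-Fit:
  Item 0.7 -> new Bin 1
  Item 0.66 -> new Bin 2
  Item 0.53 -> new Bin 3
  Item 0.18 -> Bin 1 (now 0.88)
  Item 0.83 -> new Bin 4
  Item 0.51 -> new Bin 5
  Item 0.44 -> Bin 3 (now 0.97)
Total bins used = 5

5


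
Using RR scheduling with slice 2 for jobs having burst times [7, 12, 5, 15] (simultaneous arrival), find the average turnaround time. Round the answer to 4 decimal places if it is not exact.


Time quantum = 2
Execution trace:
  J1 runs 2 units, time = 2
  J2 runs 2 units, time = 4
  J3 runs 2 units, time = 6
  J4 runs 2 units, time = 8
  J1 runs 2 units, time = 10
  J2 runs 2 units, time = 12
  J3 runs 2 units, time = 14
  J4 runs 2 units, time = 16
  J1 runs 2 units, time = 18
  J2 runs 2 units, time = 20
  J3 runs 1 units, time = 21
  J4 runs 2 units, time = 23
  J1 runs 1 units, time = 24
  J2 runs 2 units, time = 26
  J4 runs 2 units, time = 28
  J2 runs 2 units, time = 30
  J4 runs 2 units, time = 32
  J2 runs 2 units, time = 34
  J4 runs 2 units, time = 36
  J4 runs 2 units, time = 38
  J4 runs 1 units, time = 39
Finish times: [24, 34, 21, 39]
Average turnaround = 118/4 = 29.5

29.5


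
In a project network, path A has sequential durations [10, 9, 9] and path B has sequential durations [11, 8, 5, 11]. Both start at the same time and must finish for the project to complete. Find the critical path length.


Path A total = 10 + 9 + 9 = 28
Path B total = 11 + 8 + 5 + 11 = 35
Critical path = longest path = max(28, 35) = 35

35


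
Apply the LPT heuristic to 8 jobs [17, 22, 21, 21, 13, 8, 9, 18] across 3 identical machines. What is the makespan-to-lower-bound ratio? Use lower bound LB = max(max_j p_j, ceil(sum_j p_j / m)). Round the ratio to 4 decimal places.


LPT order: [22, 21, 21, 18, 17, 13, 9, 8]
Machine loads after assignment: [44, 39, 46]
LPT makespan = 46
Lower bound = max(max_job, ceil(total/3)) = max(22, 43) = 43
Ratio = 46 / 43 = 1.0698

1.0698


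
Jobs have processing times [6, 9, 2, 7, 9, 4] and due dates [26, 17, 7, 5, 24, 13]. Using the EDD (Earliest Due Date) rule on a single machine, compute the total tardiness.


Sort by due date (EDD order): [(7, 5), (2, 7), (4, 13), (9, 17), (9, 24), (6, 26)]
Compute completion times and tardiness:
  Job 1: p=7, d=5, C=7, tardiness=max(0,7-5)=2
  Job 2: p=2, d=7, C=9, tardiness=max(0,9-7)=2
  Job 3: p=4, d=13, C=13, tardiness=max(0,13-13)=0
  Job 4: p=9, d=17, C=22, tardiness=max(0,22-17)=5
  Job 5: p=9, d=24, C=31, tardiness=max(0,31-24)=7
  Job 6: p=6, d=26, C=37, tardiness=max(0,37-26)=11
Total tardiness = 27

27


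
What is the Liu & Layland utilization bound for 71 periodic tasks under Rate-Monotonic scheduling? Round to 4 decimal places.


Compute 2^(1/71) = 1.0098104463
Subtract 1: 1.0098104463 - 1 = 0.0098104463
Multiply by n: 71 * 0.0098104463 = 0.6965416873
Round to 4 dp: 0.6965

0.6965


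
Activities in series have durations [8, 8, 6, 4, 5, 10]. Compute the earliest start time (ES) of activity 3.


Activity 3 starts after activities 1 through 2 complete.
Predecessor durations: [8, 8]
ES = 8 + 8 = 16

16


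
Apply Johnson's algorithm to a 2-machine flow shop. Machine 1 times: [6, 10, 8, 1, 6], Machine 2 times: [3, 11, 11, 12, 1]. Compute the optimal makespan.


Apply Johnson's rule:
  Group 1 (a <= b): [(4, 1, 12), (3, 8, 11), (2, 10, 11)]
  Group 2 (a > b): [(1, 6, 3), (5, 6, 1)]
Optimal job order: [4, 3, 2, 1, 5]
Schedule:
  Job 4: M1 done at 1, M2 done at 13
  Job 3: M1 done at 9, M2 done at 24
  Job 2: M1 done at 19, M2 done at 35
  Job 1: M1 done at 25, M2 done at 38
  Job 5: M1 done at 31, M2 done at 39
Makespan = 39

39


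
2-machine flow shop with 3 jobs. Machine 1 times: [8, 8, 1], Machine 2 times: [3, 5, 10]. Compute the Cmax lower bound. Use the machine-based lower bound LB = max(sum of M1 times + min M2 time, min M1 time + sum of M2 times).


LB1 = sum(M1 times) + min(M2 times) = 17 + 3 = 20
LB2 = min(M1 times) + sum(M2 times) = 1 + 18 = 19
Lower bound = max(LB1, LB2) = max(20, 19) = 20

20


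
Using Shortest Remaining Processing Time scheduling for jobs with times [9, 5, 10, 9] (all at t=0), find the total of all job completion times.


Since all jobs arrive at t=0, SRPT equals SPT ordering.
SPT order: [5, 9, 9, 10]
Completion times:
  Job 1: p=5, C=5
  Job 2: p=9, C=14
  Job 3: p=9, C=23
  Job 4: p=10, C=33
Total completion time = 5 + 14 + 23 + 33 = 75

75


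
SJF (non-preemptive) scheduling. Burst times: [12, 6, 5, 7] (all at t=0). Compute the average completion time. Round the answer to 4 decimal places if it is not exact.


SJF order (ascending): [5, 6, 7, 12]
Completion times:
  Job 1: burst=5, C=5
  Job 2: burst=6, C=11
  Job 3: burst=7, C=18
  Job 4: burst=12, C=30
Average completion = 64/4 = 16.0

16.0


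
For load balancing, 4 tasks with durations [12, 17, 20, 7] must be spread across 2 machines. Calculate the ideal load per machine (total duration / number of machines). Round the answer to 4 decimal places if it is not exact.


Total processing time = 12 + 17 + 20 + 7 = 56
Number of machines = 2
Ideal balanced load = 56 / 2 = 28.0

28.0


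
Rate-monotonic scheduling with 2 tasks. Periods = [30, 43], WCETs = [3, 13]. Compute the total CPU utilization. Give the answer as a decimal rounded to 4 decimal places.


Compute individual utilizations (exact fractions):
  Task 1: C/T = 3/30 = 1/10 (approx. 0.1)
  Task 2: C/T = 13/43 (approx. 0.3023)
Total utilization U = 1/10 + 13/43 = 173/430
Rounded to 4 decimal places: U = 0.4023
RM (Liu & Layland) bound for 2 tasks = 0.828427; compare with U = 173/430 (approx. 0.402326)
U <= bound, so schedulable by RM sufficient condition.

0.4023


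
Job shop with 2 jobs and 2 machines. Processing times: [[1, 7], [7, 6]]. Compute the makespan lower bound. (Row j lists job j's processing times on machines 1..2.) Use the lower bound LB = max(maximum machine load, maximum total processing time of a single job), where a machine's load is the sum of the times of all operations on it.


Machine loads:
  Machine 1: 1 + 7 = 8
  Machine 2: 7 + 6 = 13
Max machine load = 13
Job totals:
  Job 1: 8
  Job 2: 13
Max job total = 13
Lower bound = max(13, 13) = 13

13


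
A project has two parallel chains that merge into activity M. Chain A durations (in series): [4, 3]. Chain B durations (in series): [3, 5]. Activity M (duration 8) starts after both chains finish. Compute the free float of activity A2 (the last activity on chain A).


ES(A2) = sum of predecessors on chain A = 4
EF(A2) = ES + duration = 4 + 3 = 7
Successor of A2 is M. ES(M) = max(sum(A), sum(B)) = max(7, 8) = 8
Free float = ES(successor) - EF(current) = 8 - 7 = 1

1


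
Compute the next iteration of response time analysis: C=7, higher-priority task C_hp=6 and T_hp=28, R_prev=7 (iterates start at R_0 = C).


R_next = C + ceil(R_prev / T_hp) * C_hp
ceil(7 / 28) = ceil(0.25) = 1
Interference = 1 * 6 = 6
R_next = 7 + 6 = 13

13


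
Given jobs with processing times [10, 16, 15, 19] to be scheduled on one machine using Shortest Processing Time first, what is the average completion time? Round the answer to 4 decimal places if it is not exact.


Sort jobs by processing time (SPT order): [10, 15, 16, 19]
Compute completion times sequentially:
  Job 1: processing = 10, completes at 10
  Job 2: processing = 15, completes at 25
  Job 3: processing = 16, completes at 41
  Job 4: processing = 19, completes at 60
Sum of completion times = 136
Average completion time = 136/4 = 34.0

34.0


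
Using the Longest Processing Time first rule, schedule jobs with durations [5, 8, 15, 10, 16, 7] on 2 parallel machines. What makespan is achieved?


Sort jobs in decreasing order (LPT): [16, 15, 10, 8, 7, 5]
Assign each job to the least loaded machine:
  Machine 1: jobs [16, 8, 7], load = 31
  Machine 2: jobs [15, 10, 5], load = 30
Makespan = max load = 31

31


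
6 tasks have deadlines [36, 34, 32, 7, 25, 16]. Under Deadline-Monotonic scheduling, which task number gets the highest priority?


Sort tasks by relative deadline (ascending):
  Task 4: deadline = 7
  Task 6: deadline = 16
  Task 5: deadline = 25
  Task 3: deadline = 32
  Task 2: deadline = 34
  Task 1: deadline = 36
Priority order (highest first): [4, 6, 5, 3, 2, 1]
Highest priority task = 4

4


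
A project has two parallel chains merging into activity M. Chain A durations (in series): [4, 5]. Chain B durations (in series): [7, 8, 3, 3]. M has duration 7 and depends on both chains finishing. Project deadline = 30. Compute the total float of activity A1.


Forward pass: ES(A1) = sum of predecessors on chain A = 0
EF = ES + duration = 0 + 4 = 4
Backward pass: LF(M) = deadline = 30; LS(M) = 30 - 7 = 23
LF(A1) = LS(M) - sum(successors on chain A) = 23 - 5 = 18
LS = LF - duration = 18 - 4 = 14
Total float = LS - ES = 14 - 0 = 14

14


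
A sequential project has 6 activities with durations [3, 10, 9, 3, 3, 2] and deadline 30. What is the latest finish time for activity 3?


LF(activity 3) = deadline - sum of successor durations
Successors: activities 4 through 6 with durations [3, 3, 2]
Sum of successor durations = 8
LF = 30 - 8 = 22

22


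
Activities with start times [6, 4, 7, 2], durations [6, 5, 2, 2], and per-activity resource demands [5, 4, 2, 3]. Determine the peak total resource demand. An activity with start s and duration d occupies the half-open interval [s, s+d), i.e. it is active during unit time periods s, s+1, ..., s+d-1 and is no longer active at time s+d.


Each activity i is active on [start_i, start_i + duration_i).
Compute total resource usage per time slot:
  t=0: active resources = [], total = 0
  t=1: active resources = [], total = 0
  t=2: active resources = [3], total = 3
  t=3: active resources = [3], total = 3
  t=4: active resources = [4], total = 4
  t=5: active resources = [4], total = 4
  t=6: active resources = [5, 4], total = 9
  t=7: active resources = [5, 4, 2], total = 11
  t=8: active resources = [5, 4, 2], total = 11
  t=9: active resources = [5], total = 5
  t=10: active resources = [5], total = 5
  t=11: active resources = [5], total = 5
Peak resource demand = 11

11


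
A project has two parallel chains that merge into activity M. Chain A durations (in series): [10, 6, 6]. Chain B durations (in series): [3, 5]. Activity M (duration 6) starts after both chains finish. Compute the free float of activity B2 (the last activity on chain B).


ES(B2) = sum of predecessors on chain B = 3
EF(B2) = ES + duration = 3 + 5 = 8
Successor of B2 is M. ES(M) = max(sum(A), sum(B)) = max(22, 8) = 22
Free float = ES(successor) - EF(current) = 22 - 8 = 14

14


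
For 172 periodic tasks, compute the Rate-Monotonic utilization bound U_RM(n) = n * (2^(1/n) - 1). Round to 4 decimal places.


Compute 2^(1/172) = 1.0040380565
Subtract 1: 1.0040380565 - 1 = 0.0040380565
Multiply by n: 172 * 0.0040380565 = 0.6945457180
Round to 4 dp: 0.6945

0.6945


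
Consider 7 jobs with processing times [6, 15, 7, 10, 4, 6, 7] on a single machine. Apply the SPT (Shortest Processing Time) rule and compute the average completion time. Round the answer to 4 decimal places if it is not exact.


Sort jobs by processing time (SPT order): [4, 6, 6, 7, 7, 10, 15]
Compute completion times sequentially:
  Job 1: processing = 4, completes at 4
  Job 2: processing = 6, completes at 10
  Job 3: processing = 6, completes at 16
  Job 4: processing = 7, completes at 23
  Job 5: processing = 7, completes at 30
  Job 6: processing = 10, completes at 40
  Job 7: processing = 15, completes at 55
Sum of completion times = 178
Average completion time = 178/7 = 25.4286

25.4286


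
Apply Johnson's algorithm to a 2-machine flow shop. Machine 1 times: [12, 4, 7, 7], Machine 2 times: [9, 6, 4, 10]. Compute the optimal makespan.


Apply Johnson's rule:
  Group 1 (a <= b): [(2, 4, 6), (4, 7, 10)]
  Group 2 (a > b): [(1, 12, 9), (3, 7, 4)]
Optimal job order: [2, 4, 1, 3]
Schedule:
  Job 2: M1 done at 4, M2 done at 10
  Job 4: M1 done at 11, M2 done at 21
  Job 1: M1 done at 23, M2 done at 32
  Job 3: M1 done at 30, M2 done at 36
Makespan = 36

36


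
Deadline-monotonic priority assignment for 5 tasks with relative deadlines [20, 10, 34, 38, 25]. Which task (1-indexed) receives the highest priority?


Sort tasks by relative deadline (ascending):
  Task 2: deadline = 10
  Task 1: deadline = 20
  Task 5: deadline = 25
  Task 3: deadline = 34
  Task 4: deadline = 38
Priority order (highest first): [2, 1, 5, 3, 4]
Highest priority task = 2

2


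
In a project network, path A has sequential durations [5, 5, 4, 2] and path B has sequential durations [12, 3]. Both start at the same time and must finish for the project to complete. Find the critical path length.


Path A total = 5 + 5 + 4 + 2 = 16
Path B total = 12 + 3 = 15
Critical path = longest path = max(16, 15) = 16

16


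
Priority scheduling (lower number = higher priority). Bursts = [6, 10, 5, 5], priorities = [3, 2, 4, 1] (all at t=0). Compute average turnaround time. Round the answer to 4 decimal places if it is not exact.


Sort by priority (ascending = highest first):
Order: [(1, 5), (2, 10), (3, 6), (4, 5)]
Completion times:
  Priority 1, burst=5, C=5
  Priority 2, burst=10, C=15
  Priority 3, burst=6, C=21
  Priority 4, burst=5, C=26
Average turnaround = 67/4 = 16.75

16.75


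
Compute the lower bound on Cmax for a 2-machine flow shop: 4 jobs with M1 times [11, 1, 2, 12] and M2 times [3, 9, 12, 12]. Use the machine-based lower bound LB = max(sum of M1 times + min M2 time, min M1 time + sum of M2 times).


LB1 = sum(M1 times) + min(M2 times) = 26 + 3 = 29
LB2 = min(M1 times) + sum(M2 times) = 1 + 36 = 37
Lower bound = max(LB1, LB2) = max(29, 37) = 37

37


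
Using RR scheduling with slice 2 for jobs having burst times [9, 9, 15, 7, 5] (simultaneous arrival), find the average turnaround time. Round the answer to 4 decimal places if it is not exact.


Time quantum = 2
Execution trace:
  J1 runs 2 units, time = 2
  J2 runs 2 units, time = 4
  J3 runs 2 units, time = 6
  J4 runs 2 units, time = 8
  J5 runs 2 units, time = 10
  J1 runs 2 units, time = 12
  J2 runs 2 units, time = 14
  J3 runs 2 units, time = 16
  J4 runs 2 units, time = 18
  J5 runs 2 units, time = 20
  J1 runs 2 units, time = 22
  J2 runs 2 units, time = 24
  J3 runs 2 units, time = 26
  J4 runs 2 units, time = 28
  J5 runs 1 units, time = 29
  J1 runs 2 units, time = 31
  J2 runs 2 units, time = 33
  J3 runs 2 units, time = 35
  J4 runs 1 units, time = 36
  J1 runs 1 units, time = 37
  J2 runs 1 units, time = 38
  J3 runs 2 units, time = 40
  J3 runs 2 units, time = 42
  J3 runs 2 units, time = 44
  J3 runs 1 units, time = 45
Finish times: [37, 38, 45, 36, 29]
Average turnaround = 185/5 = 37.0

37.0
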